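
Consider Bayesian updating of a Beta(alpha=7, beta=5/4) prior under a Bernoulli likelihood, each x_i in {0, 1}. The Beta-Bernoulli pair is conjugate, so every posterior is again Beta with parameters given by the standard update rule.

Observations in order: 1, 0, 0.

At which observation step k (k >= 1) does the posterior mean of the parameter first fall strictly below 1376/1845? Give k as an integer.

obs 1: x=1 → posterior Beta(8, 5/4)
obs 2: x=0 → posterior Beta(8, 9/4)
obs 3: x=0 → posterior Beta(8, 13/4)

k = 3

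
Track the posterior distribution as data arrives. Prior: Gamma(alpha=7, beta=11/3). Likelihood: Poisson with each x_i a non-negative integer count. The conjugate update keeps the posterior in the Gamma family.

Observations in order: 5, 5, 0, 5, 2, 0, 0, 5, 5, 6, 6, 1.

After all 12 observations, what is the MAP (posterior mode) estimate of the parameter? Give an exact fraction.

138/47

obs 1: x=5 → posterior Gamma(12, 14/3)
obs 2: x=5 → posterior Gamma(17, 17/3)
obs 3: x=0 → posterior Gamma(17, 20/3)
obs 4: x=5 → posterior Gamma(22, 23/3)
obs 5: x=2 → posterior Gamma(24, 26/3)
obs 6: x=0 → posterior Gamma(24, 29/3)
obs 7: x=0 → posterior Gamma(24, 32/3)
obs 8: x=5 → posterior Gamma(29, 35/3)
obs 9: x=5 → posterior Gamma(34, 38/3)
obs 10: x=6 → posterior Gamma(40, 41/3)
obs 11: x=6 → posterior Gamma(46, 44/3)
obs 12: x=1 → posterior Gamma(47, 47/3)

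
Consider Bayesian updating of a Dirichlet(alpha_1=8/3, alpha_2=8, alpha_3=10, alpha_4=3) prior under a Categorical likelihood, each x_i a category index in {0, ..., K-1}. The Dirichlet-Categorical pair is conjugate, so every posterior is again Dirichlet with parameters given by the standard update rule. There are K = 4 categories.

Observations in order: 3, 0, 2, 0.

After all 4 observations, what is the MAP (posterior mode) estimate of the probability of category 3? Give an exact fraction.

obs 1: x=3 → posterior Dirichlet(8/3, 8, 10, 4)
obs 2: x=0 → posterior Dirichlet(11/3, 8, 10, 4)
obs 3: x=2 → posterior Dirichlet(11/3, 8, 11, 4)
obs 4: x=0 → posterior Dirichlet(14/3, 8, 11, 4)

9/71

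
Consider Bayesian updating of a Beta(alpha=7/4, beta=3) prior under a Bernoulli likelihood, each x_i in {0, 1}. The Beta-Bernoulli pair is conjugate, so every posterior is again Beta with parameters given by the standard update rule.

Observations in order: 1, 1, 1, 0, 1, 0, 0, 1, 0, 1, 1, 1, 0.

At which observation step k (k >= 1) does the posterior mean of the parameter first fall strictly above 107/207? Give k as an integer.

k = 2

obs 1: x=1 → posterior Beta(11/4, 3)
obs 2: x=1 → posterior Beta(15/4, 3)
obs 3: x=1 → posterior Beta(19/4, 3)
obs 4: x=0 → posterior Beta(19/4, 4)
obs 5: x=1 → posterior Beta(23/4, 4)
obs 6: x=0 → posterior Beta(23/4, 5)
obs 7: x=0 → posterior Beta(23/4, 6)
obs 8: x=1 → posterior Beta(27/4, 6)
obs 9: x=0 → posterior Beta(27/4, 7)
obs 10: x=1 → posterior Beta(31/4, 7)
obs 11: x=1 → posterior Beta(35/4, 7)
obs 12: x=1 → posterior Beta(39/4, 7)
obs 13: x=0 → posterior Beta(39/4, 8)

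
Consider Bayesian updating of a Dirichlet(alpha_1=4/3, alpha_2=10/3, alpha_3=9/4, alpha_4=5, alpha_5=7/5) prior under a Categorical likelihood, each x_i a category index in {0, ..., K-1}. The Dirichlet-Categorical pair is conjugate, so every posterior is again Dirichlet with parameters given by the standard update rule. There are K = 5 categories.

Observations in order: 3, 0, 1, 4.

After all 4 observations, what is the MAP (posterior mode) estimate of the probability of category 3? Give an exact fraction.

obs 1: x=3 → posterior Dirichlet(4/3, 10/3, 9/4, 6, 7/5)
obs 2: x=0 → posterior Dirichlet(7/3, 10/3, 9/4, 6, 7/5)
obs 3: x=1 → posterior Dirichlet(7/3, 13/3, 9/4, 6, 7/5)
obs 4: x=4 → posterior Dirichlet(7/3, 13/3, 9/4, 6, 12/5)

300/739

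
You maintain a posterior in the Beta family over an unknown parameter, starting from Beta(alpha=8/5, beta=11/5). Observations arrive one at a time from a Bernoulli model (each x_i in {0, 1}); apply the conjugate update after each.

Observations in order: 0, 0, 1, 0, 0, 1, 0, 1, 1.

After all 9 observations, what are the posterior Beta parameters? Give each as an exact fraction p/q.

alpha=28/5, beta=36/5

obs 1: x=0 → posterior Beta(8/5, 16/5)
obs 2: x=0 → posterior Beta(8/5, 21/5)
obs 3: x=1 → posterior Beta(13/5, 21/5)
obs 4: x=0 → posterior Beta(13/5, 26/5)
obs 5: x=0 → posterior Beta(13/5, 31/5)
obs 6: x=1 → posterior Beta(18/5, 31/5)
obs 7: x=0 → posterior Beta(18/5, 36/5)
obs 8: x=1 → posterior Beta(23/5, 36/5)
obs 9: x=1 → posterior Beta(28/5, 36/5)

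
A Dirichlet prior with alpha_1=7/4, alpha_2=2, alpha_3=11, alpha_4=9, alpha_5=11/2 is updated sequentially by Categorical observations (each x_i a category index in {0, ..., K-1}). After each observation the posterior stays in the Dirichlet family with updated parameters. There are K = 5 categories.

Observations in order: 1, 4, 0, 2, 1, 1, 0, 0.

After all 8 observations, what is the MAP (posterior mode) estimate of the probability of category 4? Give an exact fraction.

22/129

obs 1: x=1 → posterior Dirichlet(7/4, 3, 11, 9, 11/2)
obs 2: x=4 → posterior Dirichlet(7/4, 3, 11, 9, 13/2)
obs 3: x=0 → posterior Dirichlet(11/4, 3, 11, 9, 13/2)
obs 4: x=2 → posterior Dirichlet(11/4, 3, 12, 9, 13/2)
obs 5: x=1 → posterior Dirichlet(11/4, 4, 12, 9, 13/2)
obs 6: x=1 → posterior Dirichlet(11/4, 5, 12, 9, 13/2)
obs 7: x=0 → posterior Dirichlet(15/4, 5, 12, 9, 13/2)
obs 8: x=0 → posterior Dirichlet(19/4, 5, 12, 9, 13/2)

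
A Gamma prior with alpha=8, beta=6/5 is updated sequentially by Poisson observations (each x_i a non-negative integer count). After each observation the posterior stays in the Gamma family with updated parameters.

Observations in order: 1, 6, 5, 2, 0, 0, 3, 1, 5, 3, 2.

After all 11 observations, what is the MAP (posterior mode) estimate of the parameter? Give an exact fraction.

obs 1: x=1 → posterior Gamma(9, 11/5)
obs 2: x=6 → posterior Gamma(15, 16/5)
obs 3: x=5 → posterior Gamma(20, 21/5)
obs 4: x=2 → posterior Gamma(22, 26/5)
obs 5: x=0 → posterior Gamma(22, 31/5)
obs 6: x=0 → posterior Gamma(22, 36/5)
obs 7: x=3 → posterior Gamma(25, 41/5)
obs 8: x=1 → posterior Gamma(26, 46/5)
obs 9: x=5 → posterior Gamma(31, 51/5)
obs 10: x=3 → posterior Gamma(34, 56/5)
obs 11: x=2 → posterior Gamma(36, 61/5)

175/61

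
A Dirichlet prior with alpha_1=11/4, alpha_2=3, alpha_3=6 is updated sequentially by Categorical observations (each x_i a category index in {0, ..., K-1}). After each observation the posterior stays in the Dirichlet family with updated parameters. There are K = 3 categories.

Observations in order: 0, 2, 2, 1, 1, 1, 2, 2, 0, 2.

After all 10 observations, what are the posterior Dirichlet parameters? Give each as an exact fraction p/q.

obs 1: x=0 → posterior Dirichlet(15/4, 3, 6)
obs 2: x=2 → posterior Dirichlet(15/4, 3, 7)
obs 3: x=2 → posterior Dirichlet(15/4, 3, 8)
obs 4: x=1 → posterior Dirichlet(15/4, 4, 8)
obs 5: x=1 → posterior Dirichlet(15/4, 5, 8)
obs 6: x=1 → posterior Dirichlet(15/4, 6, 8)
obs 7: x=2 → posterior Dirichlet(15/4, 6, 9)
obs 8: x=2 → posterior Dirichlet(15/4, 6, 10)
obs 9: x=0 → posterior Dirichlet(19/4, 6, 10)
obs 10: x=2 → posterior Dirichlet(19/4, 6, 11)

alpha_1=19/4, alpha_2=6, alpha_3=11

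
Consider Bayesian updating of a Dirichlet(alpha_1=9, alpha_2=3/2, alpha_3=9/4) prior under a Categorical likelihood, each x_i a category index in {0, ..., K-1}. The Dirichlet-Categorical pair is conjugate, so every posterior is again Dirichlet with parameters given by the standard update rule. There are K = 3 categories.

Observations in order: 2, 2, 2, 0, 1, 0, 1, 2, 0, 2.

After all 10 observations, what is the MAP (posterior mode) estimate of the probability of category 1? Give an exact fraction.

obs 1: x=2 → posterior Dirichlet(9, 3/2, 13/4)
obs 2: x=2 → posterior Dirichlet(9, 3/2, 17/4)
obs 3: x=2 → posterior Dirichlet(9, 3/2, 21/4)
obs 4: x=0 → posterior Dirichlet(10, 3/2, 21/4)
obs 5: x=1 → posterior Dirichlet(10, 5/2, 21/4)
obs 6: x=0 → posterior Dirichlet(11, 5/2, 21/4)
obs 7: x=1 → posterior Dirichlet(11, 7/2, 21/4)
obs 8: x=2 → posterior Dirichlet(11, 7/2, 25/4)
obs 9: x=0 → posterior Dirichlet(12, 7/2, 25/4)
obs 10: x=2 → posterior Dirichlet(12, 7/2, 29/4)

10/79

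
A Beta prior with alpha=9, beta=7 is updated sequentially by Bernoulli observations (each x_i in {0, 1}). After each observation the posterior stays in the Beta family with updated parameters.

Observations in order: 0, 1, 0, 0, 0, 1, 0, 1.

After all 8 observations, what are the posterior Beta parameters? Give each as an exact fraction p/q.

alpha=12, beta=12

obs 1: x=0 → posterior Beta(9, 8)
obs 2: x=1 → posterior Beta(10, 8)
obs 3: x=0 → posterior Beta(10, 9)
obs 4: x=0 → posterior Beta(10, 10)
obs 5: x=0 → posterior Beta(10, 11)
obs 6: x=1 → posterior Beta(11, 11)
obs 7: x=0 → posterior Beta(11, 12)
obs 8: x=1 → posterior Beta(12, 12)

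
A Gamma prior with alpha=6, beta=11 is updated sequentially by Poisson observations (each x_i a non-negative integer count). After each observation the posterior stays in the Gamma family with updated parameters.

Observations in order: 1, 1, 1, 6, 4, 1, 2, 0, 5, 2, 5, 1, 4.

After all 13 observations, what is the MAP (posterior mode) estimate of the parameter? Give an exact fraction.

19/12

obs 1: x=1 → posterior Gamma(7, 12)
obs 2: x=1 → posterior Gamma(8, 13)
obs 3: x=1 → posterior Gamma(9, 14)
obs 4: x=6 → posterior Gamma(15, 15)
obs 5: x=4 → posterior Gamma(19, 16)
obs 6: x=1 → posterior Gamma(20, 17)
obs 7: x=2 → posterior Gamma(22, 18)
obs 8: x=0 → posterior Gamma(22, 19)
obs 9: x=5 → posterior Gamma(27, 20)
obs 10: x=2 → posterior Gamma(29, 21)
obs 11: x=5 → posterior Gamma(34, 22)
obs 12: x=1 → posterior Gamma(35, 23)
obs 13: x=4 → posterior Gamma(39, 24)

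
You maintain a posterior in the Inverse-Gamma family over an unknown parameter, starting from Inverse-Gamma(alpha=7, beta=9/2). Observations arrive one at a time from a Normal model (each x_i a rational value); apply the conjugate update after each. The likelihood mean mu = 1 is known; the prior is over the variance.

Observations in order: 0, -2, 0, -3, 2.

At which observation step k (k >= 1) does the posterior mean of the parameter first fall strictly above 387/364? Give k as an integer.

obs 1: x=0 → posterior Inverse-Gamma(15/2, 5)
obs 2: x=-2 → posterior Inverse-Gamma(8, 19/2)
obs 3: x=0 → posterior Inverse-Gamma(17/2, 10)
obs 4: x=-3 → posterior Inverse-Gamma(9, 18)
obs 5: x=2 → posterior Inverse-Gamma(19/2, 37/2)

k = 2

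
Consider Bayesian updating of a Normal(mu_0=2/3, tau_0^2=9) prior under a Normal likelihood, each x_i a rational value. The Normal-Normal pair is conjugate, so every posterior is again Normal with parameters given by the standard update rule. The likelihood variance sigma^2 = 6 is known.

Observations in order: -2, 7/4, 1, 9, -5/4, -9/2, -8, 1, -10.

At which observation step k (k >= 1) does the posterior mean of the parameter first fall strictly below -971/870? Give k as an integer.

k = 9

obs 1: x=-2 → posterior Normal(-14/15, 18/5)
obs 2: x=7/4 → posterior Normal(7/96, 9/4)
obs 3: x=1 → posterior Normal(43/132, 18/11)
obs 4: x=9 → posterior Normal(367/168, 9/7)
obs 5: x=-5/4 → posterior Normal(161/102, 18/17)
obs 6: x=-9/2 → posterior Normal(2/3, 9/10)
obs 7: x=-8 → posterior Normal(-32/69, 18/23)
obs 8: x=1 → posterior Normal(-23/78, 9/13)
obs 9: x=-10 → posterior Normal(-113/87, 18/29)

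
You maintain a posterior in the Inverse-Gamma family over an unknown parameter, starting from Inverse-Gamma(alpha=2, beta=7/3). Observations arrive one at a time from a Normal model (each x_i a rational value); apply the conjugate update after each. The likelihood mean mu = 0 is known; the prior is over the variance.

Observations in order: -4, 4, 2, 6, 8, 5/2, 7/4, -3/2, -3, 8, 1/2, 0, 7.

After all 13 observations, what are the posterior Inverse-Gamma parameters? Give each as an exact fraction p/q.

alpha=17/2, beta=13175/96

obs 1: x=-4 → posterior Inverse-Gamma(5/2, 31/3)
obs 2: x=4 → posterior Inverse-Gamma(3, 55/3)
obs 3: x=2 → posterior Inverse-Gamma(7/2, 61/3)
obs 4: x=6 → posterior Inverse-Gamma(4, 115/3)
obs 5: x=8 → posterior Inverse-Gamma(9/2, 211/3)
obs 6: x=5/2 → posterior Inverse-Gamma(5, 1763/24)
obs 7: x=7/4 → posterior Inverse-Gamma(11/2, 7199/96)
obs 8: x=-3/2 → posterior Inverse-Gamma(6, 7307/96)
obs 9: x=-3 → posterior Inverse-Gamma(13/2, 7739/96)
obs 10: x=8 → posterior Inverse-Gamma(7, 10811/96)
obs 11: x=1/2 → posterior Inverse-Gamma(15/2, 10823/96)
obs 12: x=0 → posterior Inverse-Gamma(8, 10823/96)
obs 13: x=7 → posterior Inverse-Gamma(17/2, 13175/96)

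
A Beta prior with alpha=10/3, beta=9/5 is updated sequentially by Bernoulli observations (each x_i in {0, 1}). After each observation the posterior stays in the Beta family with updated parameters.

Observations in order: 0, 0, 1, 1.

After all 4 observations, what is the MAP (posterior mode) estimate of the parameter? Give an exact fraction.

65/107

obs 1: x=0 → posterior Beta(10/3, 14/5)
obs 2: x=0 → posterior Beta(10/3, 19/5)
obs 3: x=1 → posterior Beta(13/3, 19/5)
obs 4: x=1 → posterior Beta(16/3, 19/5)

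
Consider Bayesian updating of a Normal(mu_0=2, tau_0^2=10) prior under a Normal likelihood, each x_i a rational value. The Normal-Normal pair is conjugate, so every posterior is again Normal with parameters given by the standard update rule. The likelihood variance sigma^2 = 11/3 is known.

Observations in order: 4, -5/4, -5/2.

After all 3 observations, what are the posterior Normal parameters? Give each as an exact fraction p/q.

obs 1: x=4 → posterior Normal(142/41, 110/41)
obs 2: x=-5/4 → posterior Normal(209/142, 110/71)
obs 3: x=-5/2 → posterior Normal(59/202, 110/101)

mu_0=59/202, tau_0^2=110/101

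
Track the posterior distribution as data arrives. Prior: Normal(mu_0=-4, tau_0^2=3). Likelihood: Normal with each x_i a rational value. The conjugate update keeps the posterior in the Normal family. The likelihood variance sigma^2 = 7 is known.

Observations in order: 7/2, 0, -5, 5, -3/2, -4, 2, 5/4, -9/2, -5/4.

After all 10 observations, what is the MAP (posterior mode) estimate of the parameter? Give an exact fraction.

-83/74

obs 1: x=7/2 → posterior Normal(-7/4, 21/10)
obs 2: x=0 → posterior Normal(-35/26, 21/13)
obs 3: x=-5 → posterior Normal(-65/32, 21/16)
obs 4: x=5 → posterior Normal(-35/38, 21/19)
obs 5: x=-3/2 → posterior Normal(-1, 21/22)
obs 6: x=-4 → posterior Normal(-34/25, 21/25)
obs 7: x=2 → posterior Normal(-1, 3/4)
obs 8: x=5/4 → posterior Normal(-97/124, 21/31)
obs 9: x=-9/2 → posterior Normal(-151/136, 21/34)
obs 10: x=-5/4 → posterior Normal(-83/74, 21/37)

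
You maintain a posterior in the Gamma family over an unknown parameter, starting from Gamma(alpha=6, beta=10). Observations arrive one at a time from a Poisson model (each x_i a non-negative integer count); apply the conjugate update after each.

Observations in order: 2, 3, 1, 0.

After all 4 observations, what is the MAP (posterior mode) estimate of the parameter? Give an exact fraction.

11/14

obs 1: x=2 → posterior Gamma(8, 11)
obs 2: x=3 → posterior Gamma(11, 12)
obs 3: x=1 → posterior Gamma(12, 13)
obs 4: x=0 → posterior Gamma(12, 14)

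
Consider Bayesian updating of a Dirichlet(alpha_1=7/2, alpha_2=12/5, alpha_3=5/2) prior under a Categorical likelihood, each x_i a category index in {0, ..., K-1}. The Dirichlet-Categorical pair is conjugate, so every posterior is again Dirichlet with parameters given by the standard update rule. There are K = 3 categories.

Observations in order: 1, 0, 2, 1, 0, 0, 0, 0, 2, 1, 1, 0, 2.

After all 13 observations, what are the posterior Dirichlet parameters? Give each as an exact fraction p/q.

obs 1: x=1 → posterior Dirichlet(7/2, 17/5, 5/2)
obs 2: x=0 → posterior Dirichlet(9/2, 17/5, 5/2)
obs 3: x=2 → posterior Dirichlet(9/2, 17/5, 7/2)
obs 4: x=1 → posterior Dirichlet(9/2, 22/5, 7/2)
obs 5: x=0 → posterior Dirichlet(11/2, 22/5, 7/2)
obs 6: x=0 → posterior Dirichlet(13/2, 22/5, 7/2)
obs 7: x=0 → posterior Dirichlet(15/2, 22/5, 7/2)
obs 8: x=0 → posterior Dirichlet(17/2, 22/5, 7/2)
obs 9: x=2 → posterior Dirichlet(17/2, 22/5, 9/2)
obs 10: x=1 → posterior Dirichlet(17/2, 27/5, 9/2)
obs 11: x=1 → posterior Dirichlet(17/2, 32/5, 9/2)
obs 12: x=0 → posterior Dirichlet(19/2, 32/5, 9/2)
obs 13: x=2 → posterior Dirichlet(19/2, 32/5, 11/2)

alpha_1=19/2, alpha_2=32/5, alpha_3=11/2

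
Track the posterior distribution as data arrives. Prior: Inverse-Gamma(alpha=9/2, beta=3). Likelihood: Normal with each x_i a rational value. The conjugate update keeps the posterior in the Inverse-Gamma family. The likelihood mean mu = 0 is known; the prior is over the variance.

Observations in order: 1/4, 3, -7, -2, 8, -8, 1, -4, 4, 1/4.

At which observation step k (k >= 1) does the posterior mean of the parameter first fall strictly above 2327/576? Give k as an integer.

obs 1: x=1/4 → posterior Inverse-Gamma(5, 97/32)
obs 2: x=3 → posterior Inverse-Gamma(11/2, 241/32)
obs 3: x=-7 → posterior Inverse-Gamma(6, 1025/32)
obs 4: x=-2 → posterior Inverse-Gamma(13/2, 1089/32)
obs 5: x=8 → posterior Inverse-Gamma(7, 2113/32)
obs 6: x=-8 → posterior Inverse-Gamma(15/2, 3137/32)
obs 7: x=1 → posterior Inverse-Gamma(8, 3153/32)
obs 8: x=-4 → posterior Inverse-Gamma(17/2, 3409/32)
obs 9: x=4 → posterior Inverse-Gamma(9, 3665/32)
obs 10: x=1/4 → posterior Inverse-Gamma(19/2, 1833/16)

k = 3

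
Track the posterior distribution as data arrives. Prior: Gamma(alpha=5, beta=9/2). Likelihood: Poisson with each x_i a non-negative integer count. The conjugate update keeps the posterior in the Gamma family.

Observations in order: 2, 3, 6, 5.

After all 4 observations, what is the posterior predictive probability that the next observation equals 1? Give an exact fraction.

2901861224346366780994743114/13569980418174090907801371961

obs 1: x=2 → posterior Gamma(7, 11/2)
obs 2: x=3 → posterior Gamma(10, 13/2)
obs 3: x=6 → posterior Gamma(16, 15/2)
obs 4: x=5 → posterior Gamma(21, 17/2)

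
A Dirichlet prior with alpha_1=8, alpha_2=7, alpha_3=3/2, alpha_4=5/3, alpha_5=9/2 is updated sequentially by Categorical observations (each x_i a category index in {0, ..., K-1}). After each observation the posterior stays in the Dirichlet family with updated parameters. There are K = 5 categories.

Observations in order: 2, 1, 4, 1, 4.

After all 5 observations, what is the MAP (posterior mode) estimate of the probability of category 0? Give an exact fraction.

21/68

obs 1: x=2 → posterior Dirichlet(8, 7, 5/2, 5/3, 9/2)
obs 2: x=1 → posterior Dirichlet(8, 8, 5/2, 5/3, 9/2)
obs 3: x=4 → posterior Dirichlet(8, 8, 5/2, 5/3, 11/2)
obs 4: x=1 → posterior Dirichlet(8, 9, 5/2, 5/3, 11/2)
obs 5: x=4 → posterior Dirichlet(8, 9, 5/2, 5/3, 13/2)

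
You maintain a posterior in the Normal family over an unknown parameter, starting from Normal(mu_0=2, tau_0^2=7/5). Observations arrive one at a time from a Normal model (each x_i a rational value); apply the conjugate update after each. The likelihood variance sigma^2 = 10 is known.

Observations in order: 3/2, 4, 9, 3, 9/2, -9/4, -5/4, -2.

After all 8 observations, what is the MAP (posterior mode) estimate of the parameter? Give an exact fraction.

obs 1: x=3/2 → posterior Normal(221/114, 70/57)
obs 2: x=4 → posterior Normal(277/128, 35/32)
obs 3: x=9 → posterior Normal(403/142, 70/71)
obs 4: x=3 → posterior Normal(445/156, 35/39)
obs 5: x=9/2 → posterior Normal(254/85, 14/17)
obs 6: x=-9/4 → posterior Normal(953/368, 35/46)
obs 7: x=-5/4 → posterior Normal(51/22, 70/99)
obs 8: x=-2 → posterior Normal(431/212, 35/53)

431/212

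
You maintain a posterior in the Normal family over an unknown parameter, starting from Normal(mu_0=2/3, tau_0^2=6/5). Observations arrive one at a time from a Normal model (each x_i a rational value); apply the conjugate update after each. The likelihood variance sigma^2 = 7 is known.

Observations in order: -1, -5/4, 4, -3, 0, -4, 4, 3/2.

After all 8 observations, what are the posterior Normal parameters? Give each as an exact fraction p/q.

mu_0=149/498, tau_0^2=42/83

obs 1: x=-1 → posterior Normal(52/123, 42/41)
obs 2: x=-5/4 → posterior Normal(59/282, 42/47)
obs 3: x=4 → posterior Normal(203/318, 42/53)
obs 4: x=-3 → posterior Normal(95/354, 42/59)
obs 5: x=0 → posterior Normal(19/78, 42/65)
obs 6: x=-4 → posterior Normal(-49/426, 42/71)
obs 7: x=4 → posterior Normal(95/462, 6/11)
obs 8: x=3/2 → posterior Normal(149/498, 42/83)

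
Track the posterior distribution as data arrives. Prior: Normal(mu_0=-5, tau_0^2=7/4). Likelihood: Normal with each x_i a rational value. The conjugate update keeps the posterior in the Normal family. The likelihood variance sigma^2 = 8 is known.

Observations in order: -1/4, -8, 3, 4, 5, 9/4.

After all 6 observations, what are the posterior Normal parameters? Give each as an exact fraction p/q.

mu_0=-59/37, tau_0^2=28/37

obs 1: x=-1/4 → posterior Normal(-647/156, 56/39)
obs 2: x=-8 → posterior Normal(-871/184, 28/23)
obs 3: x=3 → posterior Normal(-787/212, 56/53)
obs 4: x=4 → posterior Normal(-45/16, 14/15)
obs 5: x=5 → posterior Normal(-535/268, 56/67)
obs 6: x=9/4 → posterior Normal(-59/37, 28/37)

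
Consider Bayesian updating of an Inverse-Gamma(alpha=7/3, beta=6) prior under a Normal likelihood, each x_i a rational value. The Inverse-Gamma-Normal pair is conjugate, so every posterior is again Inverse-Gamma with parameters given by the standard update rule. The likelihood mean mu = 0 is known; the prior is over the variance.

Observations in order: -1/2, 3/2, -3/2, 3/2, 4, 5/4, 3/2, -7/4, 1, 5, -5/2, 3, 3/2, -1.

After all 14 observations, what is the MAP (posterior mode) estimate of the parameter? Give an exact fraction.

2073/496

obs 1: x=-1/2 → posterior Inverse-Gamma(17/6, 49/8)
obs 2: x=3/2 → posterior Inverse-Gamma(10/3, 29/4)
obs 3: x=-3/2 → posterior Inverse-Gamma(23/6, 67/8)
obs 4: x=3/2 → posterior Inverse-Gamma(13/3, 19/2)
obs 5: x=4 → posterior Inverse-Gamma(29/6, 35/2)
obs 6: x=5/4 → posterior Inverse-Gamma(16/3, 585/32)
obs 7: x=3/2 → posterior Inverse-Gamma(35/6, 621/32)
obs 8: x=-7/4 → posterior Inverse-Gamma(19/3, 335/16)
obs 9: x=1 → posterior Inverse-Gamma(41/6, 343/16)
obs 10: x=5 → posterior Inverse-Gamma(22/3, 543/16)
obs 11: x=-5/2 → posterior Inverse-Gamma(47/6, 593/16)
obs 12: x=3 → posterior Inverse-Gamma(25/3, 665/16)
obs 13: x=3/2 → posterior Inverse-Gamma(53/6, 683/16)
obs 14: x=-1 → posterior Inverse-Gamma(28/3, 691/16)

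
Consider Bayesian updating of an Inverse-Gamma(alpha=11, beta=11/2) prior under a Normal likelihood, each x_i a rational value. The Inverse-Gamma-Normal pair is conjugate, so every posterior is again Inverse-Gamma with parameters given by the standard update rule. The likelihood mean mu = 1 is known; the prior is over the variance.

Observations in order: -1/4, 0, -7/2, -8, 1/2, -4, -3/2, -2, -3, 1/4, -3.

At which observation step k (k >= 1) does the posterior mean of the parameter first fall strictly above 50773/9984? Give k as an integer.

obs 1: x=-1/4 → posterior Inverse-Gamma(23/2, 201/32)
obs 2: x=0 → posterior Inverse-Gamma(12, 217/32)
obs 3: x=-7/2 → posterior Inverse-Gamma(25/2, 541/32)
obs 4: x=-8 → posterior Inverse-Gamma(13, 1837/32)
obs 5: x=1/2 → posterior Inverse-Gamma(27/2, 1841/32)
obs 6: x=-4 → posterior Inverse-Gamma(14, 2241/32)
obs 7: x=-3/2 → posterior Inverse-Gamma(29/2, 2341/32)
obs 8: x=-2 → posterior Inverse-Gamma(15, 2485/32)
obs 9: x=-3 → posterior Inverse-Gamma(31/2, 2741/32)
obs 10: x=1/4 → posterior Inverse-Gamma(16, 1375/16)
obs 11: x=-3 → posterior Inverse-Gamma(33/2, 1503/16)

k = 6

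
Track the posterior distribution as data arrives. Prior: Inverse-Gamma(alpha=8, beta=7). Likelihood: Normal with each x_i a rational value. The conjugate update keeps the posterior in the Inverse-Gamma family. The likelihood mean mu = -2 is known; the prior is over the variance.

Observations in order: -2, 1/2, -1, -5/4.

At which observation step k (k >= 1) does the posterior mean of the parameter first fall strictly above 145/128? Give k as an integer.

obs 1: x=-2 → posterior Inverse-Gamma(17/2, 7)
obs 2: x=1/2 → posterior Inverse-Gamma(9, 81/8)
obs 3: x=-1 → posterior Inverse-Gamma(19/2, 85/8)
obs 4: x=-5/4 → posterior Inverse-Gamma(10, 349/32)

k = 2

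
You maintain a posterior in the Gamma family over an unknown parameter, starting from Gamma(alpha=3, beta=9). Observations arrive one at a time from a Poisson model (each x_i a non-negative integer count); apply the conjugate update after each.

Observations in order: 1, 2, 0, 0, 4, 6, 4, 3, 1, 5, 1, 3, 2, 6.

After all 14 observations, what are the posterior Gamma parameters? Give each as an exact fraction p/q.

alpha=41, beta=23

obs 1: x=1 → posterior Gamma(4, 10)
obs 2: x=2 → posterior Gamma(6, 11)
obs 3: x=0 → posterior Gamma(6, 12)
obs 4: x=0 → posterior Gamma(6, 13)
obs 5: x=4 → posterior Gamma(10, 14)
obs 6: x=6 → posterior Gamma(16, 15)
obs 7: x=4 → posterior Gamma(20, 16)
obs 8: x=3 → posterior Gamma(23, 17)
obs 9: x=1 → posterior Gamma(24, 18)
obs 10: x=5 → posterior Gamma(29, 19)
obs 11: x=1 → posterior Gamma(30, 20)
obs 12: x=3 → posterior Gamma(33, 21)
obs 13: x=2 → posterior Gamma(35, 22)
obs 14: x=6 → posterior Gamma(41, 23)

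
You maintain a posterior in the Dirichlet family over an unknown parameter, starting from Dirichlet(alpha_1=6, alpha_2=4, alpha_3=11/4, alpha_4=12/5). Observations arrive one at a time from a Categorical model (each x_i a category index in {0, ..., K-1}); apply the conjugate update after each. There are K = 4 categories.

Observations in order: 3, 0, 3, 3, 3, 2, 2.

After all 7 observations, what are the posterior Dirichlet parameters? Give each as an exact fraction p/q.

alpha_1=7, alpha_2=4, alpha_3=19/4, alpha_4=32/5

obs 1: x=3 → posterior Dirichlet(6, 4, 11/4, 17/5)
obs 2: x=0 → posterior Dirichlet(7, 4, 11/4, 17/5)
obs 3: x=3 → posterior Dirichlet(7, 4, 11/4, 22/5)
obs 4: x=3 → posterior Dirichlet(7, 4, 11/4, 27/5)
obs 5: x=3 → posterior Dirichlet(7, 4, 11/4, 32/5)
obs 6: x=2 → posterior Dirichlet(7, 4, 15/4, 32/5)
obs 7: x=2 → posterior Dirichlet(7, 4, 19/4, 32/5)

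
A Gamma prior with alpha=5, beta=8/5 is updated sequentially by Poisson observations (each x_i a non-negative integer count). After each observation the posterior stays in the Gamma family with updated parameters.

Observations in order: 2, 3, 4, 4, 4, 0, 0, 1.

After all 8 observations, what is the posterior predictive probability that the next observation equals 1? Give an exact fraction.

obs 1: x=2 → posterior Gamma(7, 13/5)
obs 2: x=3 → posterior Gamma(10, 18/5)
obs 3: x=4 → posterior Gamma(14, 23/5)
obs 4: x=4 → posterior Gamma(18, 28/5)
obs 5: x=4 → posterior Gamma(22, 33/5)
obs 6: x=0 → posterior Gamma(22, 38/5)
obs 7: x=0 → posterior Gamma(22, 43/5)
obs 8: x=1 → posterior Gamma(23, 48/5)

53610060827951601833002268754631018414080/241335311011519234780052665404754645838881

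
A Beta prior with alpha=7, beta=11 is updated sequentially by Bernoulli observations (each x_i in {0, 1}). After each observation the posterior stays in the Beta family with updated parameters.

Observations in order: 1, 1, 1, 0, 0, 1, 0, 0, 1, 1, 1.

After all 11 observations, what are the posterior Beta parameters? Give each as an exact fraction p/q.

alpha=14, beta=15

obs 1: x=1 → posterior Beta(8, 11)
obs 2: x=1 → posterior Beta(9, 11)
obs 3: x=1 → posterior Beta(10, 11)
obs 4: x=0 → posterior Beta(10, 12)
obs 5: x=0 → posterior Beta(10, 13)
obs 6: x=1 → posterior Beta(11, 13)
obs 7: x=0 → posterior Beta(11, 14)
obs 8: x=0 → posterior Beta(11, 15)
obs 9: x=1 → posterior Beta(12, 15)
obs 10: x=1 → posterior Beta(13, 15)
obs 11: x=1 → posterior Beta(14, 15)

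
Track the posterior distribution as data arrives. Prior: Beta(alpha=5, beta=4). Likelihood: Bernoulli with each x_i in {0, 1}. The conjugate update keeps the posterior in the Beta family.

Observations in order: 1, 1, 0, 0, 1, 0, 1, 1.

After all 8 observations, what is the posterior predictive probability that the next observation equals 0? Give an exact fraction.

7/17

obs 1: x=1 → posterior Beta(6, 4)
obs 2: x=1 → posterior Beta(7, 4)
obs 3: x=0 → posterior Beta(7, 5)
obs 4: x=0 → posterior Beta(7, 6)
obs 5: x=1 → posterior Beta(8, 6)
obs 6: x=0 → posterior Beta(8, 7)
obs 7: x=1 → posterior Beta(9, 7)
obs 8: x=1 → posterior Beta(10, 7)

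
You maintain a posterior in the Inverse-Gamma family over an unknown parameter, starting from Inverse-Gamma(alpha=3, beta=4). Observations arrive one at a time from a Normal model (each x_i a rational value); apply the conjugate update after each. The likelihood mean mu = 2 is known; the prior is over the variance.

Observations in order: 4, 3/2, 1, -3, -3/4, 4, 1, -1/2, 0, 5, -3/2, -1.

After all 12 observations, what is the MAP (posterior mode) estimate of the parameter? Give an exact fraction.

obs 1: x=4 → posterior Inverse-Gamma(7/2, 6)
obs 2: x=3/2 → posterior Inverse-Gamma(4, 49/8)
obs 3: x=1 → posterior Inverse-Gamma(9/2, 53/8)
obs 4: x=-3 → posterior Inverse-Gamma(5, 153/8)
obs 5: x=-3/4 → posterior Inverse-Gamma(11/2, 733/32)
obs 6: x=4 → posterior Inverse-Gamma(6, 797/32)
obs 7: x=1 → posterior Inverse-Gamma(13/2, 813/32)
obs 8: x=-1/2 → posterior Inverse-Gamma(7, 913/32)
obs 9: x=0 → posterior Inverse-Gamma(15/2, 977/32)
obs 10: x=5 → posterior Inverse-Gamma(8, 1121/32)
obs 11: x=-3/2 → posterior Inverse-Gamma(17/2, 1317/32)
obs 12: x=-1 → posterior Inverse-Gamma(9, 1461/32)

1461/320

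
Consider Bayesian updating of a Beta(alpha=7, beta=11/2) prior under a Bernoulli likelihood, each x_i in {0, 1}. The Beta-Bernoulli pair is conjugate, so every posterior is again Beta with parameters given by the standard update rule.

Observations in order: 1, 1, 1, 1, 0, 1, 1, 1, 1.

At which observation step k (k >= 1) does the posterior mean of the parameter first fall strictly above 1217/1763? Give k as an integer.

k = 9

obs 1: x=1 → posterior Beta(8, 11/2)
obs 2: x=1 → posterior Beta(9, 11/2)
obs 3: x=1 → posterior Beta(10, 11/2)
obs 4: x=1 → posterior Beta(11, 11/2)
obs 5: x=0 → posterior Beta(11, 13/2)
obs 6: x=1 → posterior Beta(12, 13/2)
obs 7: x=1 → posterior Beta(13, 13/2)
obs 8: x=1 → posterior Beta(14, 13/2)
obs 9: x=1 → posterior Beta(15, 13/2)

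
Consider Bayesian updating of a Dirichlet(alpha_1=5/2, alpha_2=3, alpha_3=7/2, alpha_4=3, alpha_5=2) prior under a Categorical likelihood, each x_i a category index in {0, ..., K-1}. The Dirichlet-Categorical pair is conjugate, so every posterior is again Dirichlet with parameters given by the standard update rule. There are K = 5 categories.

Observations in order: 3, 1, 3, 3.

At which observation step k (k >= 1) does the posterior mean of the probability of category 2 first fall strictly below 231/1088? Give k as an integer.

obs 1: x=3 → posterior Dirichlet(5/2, 3, 7/2, 4, 2)
obs 2: x=1 → posterior Dirichlet(5/2, 4, 7/2, 4, 2)
obs 3: x=3 → posterior Dirichlet(5/2, 4, 7/2, 5, 2)
obs 4: x=3 → posterior Dirichlet(5/2, 4, 7/2, 6, 2)

k = 3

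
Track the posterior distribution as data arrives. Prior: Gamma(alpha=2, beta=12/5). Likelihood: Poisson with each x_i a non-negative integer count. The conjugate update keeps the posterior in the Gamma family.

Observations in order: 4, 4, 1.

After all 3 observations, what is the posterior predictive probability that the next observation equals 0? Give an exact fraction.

5559060566555523/36028797018963968

obs 1: x=4 → posterior Gamma(6, 17/5)
obs 2: x=4 → posterior Gamma(10, 22/5)
obs 3: x=1 → posterior Gamma(11, 27/5)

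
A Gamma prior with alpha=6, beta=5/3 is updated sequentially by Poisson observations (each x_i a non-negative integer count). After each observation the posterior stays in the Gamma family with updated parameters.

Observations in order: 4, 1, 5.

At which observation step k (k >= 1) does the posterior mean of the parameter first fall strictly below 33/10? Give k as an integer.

obs 1: x=4 → posterior Gamma(10, 8/3)
obs 2: x=1 → posterior Gamma(11, 11/3)
obs 3: x=5 → posterior Gamma(16, 14/3)

k = 2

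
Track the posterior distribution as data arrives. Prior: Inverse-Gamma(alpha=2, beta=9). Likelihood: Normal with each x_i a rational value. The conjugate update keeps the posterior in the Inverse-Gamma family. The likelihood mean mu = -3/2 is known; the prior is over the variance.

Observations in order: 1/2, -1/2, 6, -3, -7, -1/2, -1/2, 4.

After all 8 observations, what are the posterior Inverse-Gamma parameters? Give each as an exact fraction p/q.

alpha=6, beta=72

obs 1: x=1/2 → posterior Inverse-Gamma(5/2, 11)
obs 2: x=-1/2 → posterior Inverse-Gamma(3, 23/2)
obs 3: x=6 → posterior Inverse-Gamma(7/2, 317/8)
obs 4: x=-3 → posterior Inverse-Gamma(4, 163/4)
obs 5: x=-7 → posterior Inverse-Gamma(9/2, 447/8)
obs 6: x=-1/2 → posterior Inverse-Gamma(5, 451/8)
obs 7: x=-1/2 → posterior Inverse-Gamma(11/2, 455/8)
obs 8: x=4 → posterior Inverse-Gamma(6, 72)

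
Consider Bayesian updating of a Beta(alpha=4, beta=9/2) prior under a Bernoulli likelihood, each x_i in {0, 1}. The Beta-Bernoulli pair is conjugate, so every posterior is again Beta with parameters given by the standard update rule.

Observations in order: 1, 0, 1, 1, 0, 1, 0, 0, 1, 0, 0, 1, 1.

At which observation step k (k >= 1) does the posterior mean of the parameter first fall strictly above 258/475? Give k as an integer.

obs 1: x=1 → posterior Beta(5, 9/2)
obs 2: x=0 → posterior Beta(5, 11/2)
obs 3: x=1 → posterior Beta(6, 11/2)
obs 4: x=1 → posterior Beta(7, 11/2)
obs 5: x=0 → posterior Beta(7, 13/2)
obs 6: x=1 → posterior Beta(8, 13/2)
obs 7: x=0 → posterior Beta(8, 15/2)
obs 8: x=0 → posterior Beta(8, 17/2)
obs 9: x=1 → posterior Beta(9, 17/2)
obs 10: x=0 → posterior Beta(9, 19/2)
obs 11: x=0 → posterior Beta(9, 21/2)
obs 12: x=1 → posterior Beta(10, 21/2)
obs 13: x=1 → posterior Beta(11, 21/2)

k = 4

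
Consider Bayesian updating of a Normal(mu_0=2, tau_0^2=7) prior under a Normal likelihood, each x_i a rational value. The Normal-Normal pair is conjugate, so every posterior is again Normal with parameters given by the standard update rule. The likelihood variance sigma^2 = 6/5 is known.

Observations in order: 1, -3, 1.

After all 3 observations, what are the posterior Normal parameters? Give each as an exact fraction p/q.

obs 1: x=1 → posterior Normal(47/41, 42/41)
obs 2: x=-3 → posterior Normal(-29/38, 21/38)
obs 3: x=1 → posterior Normal(-23/111, 14/37)

mu_0=-23/111, tau_0^2=14/37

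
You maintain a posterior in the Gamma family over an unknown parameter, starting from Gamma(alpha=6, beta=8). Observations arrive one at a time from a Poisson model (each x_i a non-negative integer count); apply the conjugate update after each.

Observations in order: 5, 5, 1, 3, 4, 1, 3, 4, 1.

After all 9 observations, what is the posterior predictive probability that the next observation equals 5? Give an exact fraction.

1949646058573573072005449205068475739978400321/55733033823399380971061838893924580401596071936

obs 1: x=5 → posterior Gamma(11, 9)
obs 2: x=5 → posterior Gamma(16, 10)
obs 3: x=1 → posterior Gamma(17, 11)
obs 4: x=3 → posterior Gamma(20, 12)
obs 5: x=4 → posterior Gamma(24, 13)
obs 6: x=1 → posterior Gamma(25, 14)
obs 7: x=3 → posterior Gamma(28, 15)
obs 8: x=4 → posterior Gamma(32, 16)
obs 9: x=1 → posterior Gamma(33, 17)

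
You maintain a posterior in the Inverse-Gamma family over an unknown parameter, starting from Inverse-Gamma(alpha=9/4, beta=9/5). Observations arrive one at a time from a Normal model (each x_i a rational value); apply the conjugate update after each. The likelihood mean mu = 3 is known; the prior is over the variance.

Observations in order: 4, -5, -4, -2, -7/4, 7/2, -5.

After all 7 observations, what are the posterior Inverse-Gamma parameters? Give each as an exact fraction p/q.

obs 1: x=4 → posterior Inverse-Gamma(11/4, 23/10)
obs 2: x=-5 → posterior Inverse-Gamma(13/4, 343/10)
obs 3: x=-4 → posterior Inverse-Gamma(15/4, 294/5)
obs 4: x=-2 → posterior Inverse-Gamma(17/4, 713/10)
obs 5: x=-7/4 → posterior Inverse-Gamma(19/4, 13213/160)
obs 6: x=7/2 → posterior Inverse-Gamma(21/4, 13233/160)
obs 7: x=-5 → posterior Inverse-Gamma(23/4, 18353/160)

alpha=23/4, beta=18353/160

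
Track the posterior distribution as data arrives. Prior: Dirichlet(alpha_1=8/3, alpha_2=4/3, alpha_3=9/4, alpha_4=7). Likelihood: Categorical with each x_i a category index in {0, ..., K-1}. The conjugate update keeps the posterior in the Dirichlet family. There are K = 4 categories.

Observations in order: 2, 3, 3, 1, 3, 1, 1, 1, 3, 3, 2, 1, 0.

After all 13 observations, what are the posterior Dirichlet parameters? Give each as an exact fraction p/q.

alpha_1=11/3, alpha_2=19/3, alpha_3=17/4, alpha_4=12

obs 1: x=2 → posterior Dirichlet(8/3, 4/3, 13/4, 7)
obs 2: x=3 → posterior Dirichlet(8/3, 4/3, 13/4, 8)
obs 3: x=3 → posterior Dirichlet(8/3, 4/3, 13/4, 9)
obs 4: x=1 → posterior Dirichlet(8/3, 7/3, 13/4, 9)
obs 5: x=3 → posterior Dirichlet(8/3, 7/3, 13/4, 10)
obs 6: x=1 → posterior Dirichlet(8/3, 10/3, 13/4, 10)
obs 7: x=1 → posterior Dirichlet(8/3, 13/3, 13/4, 10)
obs 8: x=1 → posterior Dirichlet(8/3, 16/3, 13/4, 10)
obs 9: x=3 → posterior Dirichlet(8/3, 16/3, 13/4, 11)
obs 10: x=3 → posterior Dirichlet(8/3, 16/3, 13/4, 12)
obs 11: x=2 → posterior Dirichlet(8/3, 16/3, 17/4, 12)
obs 12: x=1 → posterior Dirichlet(8/3, 19/3, 17/4, 12)
obs 13: x=0 → posterior Dirichlet(11/3, 19/3, 17/4, 12)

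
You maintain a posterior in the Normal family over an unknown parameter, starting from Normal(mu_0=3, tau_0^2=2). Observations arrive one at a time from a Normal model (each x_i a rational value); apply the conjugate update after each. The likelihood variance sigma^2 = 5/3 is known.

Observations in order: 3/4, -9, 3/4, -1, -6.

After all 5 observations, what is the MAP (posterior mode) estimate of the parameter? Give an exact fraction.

obs 1: x=3/4 → posterior Normal(39/22, 10/11)
obs 2: x=-9 → posterior Normal(-69/34, 10/17)
obs 3: x=3/4 → posterior Normal(-30/23, 10/23)
obs 4: x=-1 → posterior Normal(-36/29, 10/29)
obs 5: x=-6 → posterior Normal(-72/35, 2/7)

-72/35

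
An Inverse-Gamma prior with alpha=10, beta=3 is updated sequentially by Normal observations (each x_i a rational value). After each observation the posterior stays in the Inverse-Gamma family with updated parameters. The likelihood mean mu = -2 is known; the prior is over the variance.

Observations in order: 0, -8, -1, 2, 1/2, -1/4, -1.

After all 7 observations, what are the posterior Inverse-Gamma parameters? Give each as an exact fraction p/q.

obs 1: x=0 → posterior Inverse-Gamma(21/2, 5)
obs 2: x=-8 → posterior Inverse-Gamma(11, 23)
obs 3: x=-1 → posterior Inverse-Gamma(23/2, 47/2)
obs 4: x=2 → posterior Inverse-Gamma(12, 63/2)
obs 5: x=1/2 → posterior Inverse-Gamma(25/2, 277/8)
obs 6: x=-1/4 → posterior Inverse-Gamma(13, 1157/32)
obs 7: x=-1 → posterior Inverse-Gamma(27/2, 1173/32)

alpha=27/2, beta=1173/32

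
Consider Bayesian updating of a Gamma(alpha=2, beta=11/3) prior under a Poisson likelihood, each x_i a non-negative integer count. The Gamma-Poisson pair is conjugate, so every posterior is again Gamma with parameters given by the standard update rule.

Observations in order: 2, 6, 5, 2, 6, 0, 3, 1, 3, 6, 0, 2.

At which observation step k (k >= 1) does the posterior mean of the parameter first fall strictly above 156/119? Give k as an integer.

obs 1: x=2 → posterior Gamma(4, 14/3)
obs 2: x=6 → posterior Gamma(10, 17/3)
obs 3: x=5 → posterior Gamma(15, 20/3)
obs 4: x=2 → posterior Gamma(17, 23/3)
obs 5: x=6 → posterior Gamma(23, 26/3)
obs 6: x=0 → posterior Gamma(23, 29/3)
obs 7: x=3 → posterior Gamma(26, 32/3)
obs 8: x=1 → posterior Gamma(27, 35/3)
obs 9: x=3 → posterior Gamma(30, 38/3)
obs 10: x=6 → posterior Gamma(36, 41/3)
obs 11: x=0 → posterior Gamma(36, 44/3)
obs 12: x=2 → posterior Gamma(38, 47/3)

k = 2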